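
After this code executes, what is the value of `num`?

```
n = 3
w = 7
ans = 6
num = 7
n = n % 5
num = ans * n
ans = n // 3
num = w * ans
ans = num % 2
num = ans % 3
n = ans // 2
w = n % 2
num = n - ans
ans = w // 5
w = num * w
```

n = 3%5 = 3
num = 6*3 = 18
ans = 3//3 = 1
num = 7*1 = 7
ans = 7%2 = 1
num = 1%3 = 1
n = 1//2 = 0
w = 0%2 = 0
num = 0-1 = -1
ans = 0//5 = 0
w = (-1)*0 = 0

-1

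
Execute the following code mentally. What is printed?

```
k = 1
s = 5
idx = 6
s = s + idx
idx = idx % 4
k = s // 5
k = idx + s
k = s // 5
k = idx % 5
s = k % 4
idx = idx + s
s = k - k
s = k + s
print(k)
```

2

s = 5+6 = 11
idx = 6%4 = 2
k = 11//5 = 2
k = 2+11 = 13
k = 11//5 = 2
k = 2%5 = 2
s = 2%4 = 2
idx = 2+2 = 4
s = 2-2 = 0
s = 2+0 = 2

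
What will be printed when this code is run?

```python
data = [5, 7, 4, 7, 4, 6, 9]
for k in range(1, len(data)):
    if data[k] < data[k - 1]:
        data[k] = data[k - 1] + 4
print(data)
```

[5, 7, 11, 15, 19, 23, 27]

k=1: 7>=5, unchanged → [5, 7, 4, 7, 4, 6, 9]
k=2: 4<7, data[2] = 7+4 = 11 → [5, 7, 11, 7, 4, 6, 9]
k=3: 7<11, data[3] = 11+4 = 15 → [5, 7, 11, 15, 4, 6, 9]
k=4: 4<15, data[4] = 15+4 = 19 → [5, 7, 11, 15, 19, 6, 9]
k=5: 6<19, data[5] = 19+4 = 23 → [5, 7, 11, 15, 19, 23, 9]
k=6: 9<23, data[6] = 23+4 = 27 → [5, 7, 11, 15, 19, 23, 27]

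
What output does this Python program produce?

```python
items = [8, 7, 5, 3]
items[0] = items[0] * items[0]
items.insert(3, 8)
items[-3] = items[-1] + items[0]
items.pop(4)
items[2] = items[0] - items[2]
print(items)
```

items[0] = items[0]*items[0] = 8*8 = 64 → [64, 7, 5, 3]
insert 8 at 3 → [64, 7, 5, 8, 3]
items[-3] = items[-1]+items[0] = 3+64 = 67 → [64, 7, 67, 8, 3]
pop(4) removes 3 → [64, 7, 67, 8]
items[2] = items[0]-items[2] = 64-67 = -3 → [64, 7, -3, 8]

[64, 7, -3, 8]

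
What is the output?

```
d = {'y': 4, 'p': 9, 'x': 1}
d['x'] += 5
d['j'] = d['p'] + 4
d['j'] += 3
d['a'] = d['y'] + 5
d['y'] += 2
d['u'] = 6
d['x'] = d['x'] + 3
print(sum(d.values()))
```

d['x'] = 1+5 = 6 → {'y': 4, 'p': 9, 'x': 6}
d['j'] = d['p']+4 = 13 → {'y': 4, 'p': 9, 'x': 6, 'j': 13}
d['j'] = 13+3 = 16 → {'y': 4, 'p': 9, 'x': 6, 'j': 16}
d['a'] = d['y']+5 = 9 → {'y': 4, 'p': 9, 'x': 6, 'j': 16, 'a': 9}
d['y'] = 4+2 = 6 → {'y': 6, 'p': 9, 'x': 6, 'j': 16, 'a': 9}
d['u'] = 6 → {'y': 6, 'p': 9, 'x': 6, 'j': 16, 'a': 9, 'u': 6}
d['x'] = d['x']+3 = 9 → {'y': 6, 'p': 9, 'x': 9, 'j': 16, 'a': 9, 'u': 6}
sum of values = 55

55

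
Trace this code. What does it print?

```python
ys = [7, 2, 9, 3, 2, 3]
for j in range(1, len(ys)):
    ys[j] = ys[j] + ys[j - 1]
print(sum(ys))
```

j=1: ys[1] = 2+7 = 9 → [7, 9, 9, 3, 2, 3]
j=2: ys[2] = 9+9 = 18 → [7, 9, 18, 3, 2, 3]
j=3: ys[3] = 3+18 = 21 → [7, 9, 18, 21, 2, 3]
j=4: ys[4] = 2+21 = 23 → [7, 9, 18, 21, 23, 3]
j=5: ys[5] = 3+23 = 26 → [7, 9, 18, 21, 23, 26]
sum = 104

104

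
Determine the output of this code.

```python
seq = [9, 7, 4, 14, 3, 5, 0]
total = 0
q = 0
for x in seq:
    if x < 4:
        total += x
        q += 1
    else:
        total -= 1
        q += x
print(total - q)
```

x=9: not <4, total = 0-1 = -1; q=9
x=7: not <4, total = (-1)-1 = -2; q=16
x=4: not <4, total = (-2)-1 = -3; q=20
x=14: not <4, total = (-3)-1 = -4; q=34
x=3: <4, total = (-4)+3 = -1; q=35
x=5: not <4, total = (-1)-1 = -2; q=40
x=0: <4, total = (-2)+0 = -2; q=41
total-q = (-2)-41 = -43

-43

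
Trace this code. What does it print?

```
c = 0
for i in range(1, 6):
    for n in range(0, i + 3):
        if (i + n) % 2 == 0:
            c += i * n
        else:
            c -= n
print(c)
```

i=1,n=0: odd sum, c = 0-0 = 0
i=1,n=1: even sum, c = 0+1 = 1
i=1,n=2: odd sum, c = 1-2 = -1
i=1,n=3: even sum, c = (-1)+3 = 2
i=2,n=0: even sum, c = 2+0 = 2
i=2,n=1: odd sum, c = 2-1 = 1
i=2,n=2: even sum, c = 1+4 = 5
i=2,n=3: odd sum, c = 5-3 = 2
i=2,n=4: even sum, c = 2+8 = 10
i=3,n=0: odd sum, c = 10-0 = 10
i=3,n=1: even sum, c = 10+3 = 13
i=3,n=2: odd sum, c = 13-2 = 11
i=3,n=3: even sum, c = 11+9 = 20
i=3,n=4: odd sum, c = 20-4 = 16
i=3,n=5: even sum, c = 16+15 = 31
i=4,n=0: even sum, c = 31+0 = 31
i=4,n=1: odd sum, c = 31-1 = 30
i=4,n=2: even sum, c = 30+8 = 38
i=4,n=3: odd sum, c = 38-3 = 35
i=4,n=4: even sum, c = 35+16 = 51
i=4,n=5: odd sum, c = 51-5 = 46
i=4,n=6: even sum, c = 46+24 = 70
i=5,n=0: odd sum, c = 70-0 = 70
i=5,n=1: even sum, c = 70+5 = 75
i=5,n=2: odd sum, c = 75-2 = 73
i=5,n=3: even sum, c = 73+15 = 88
i=5,n=4: odd sum, c = 88-4 = 84
i=5,n=5: even sum, c = 84+25 = 109
i=5,n=6: odd sum, c = 109-6 = 103
i=5,n=7: even sum, c = 103+35 = 138

138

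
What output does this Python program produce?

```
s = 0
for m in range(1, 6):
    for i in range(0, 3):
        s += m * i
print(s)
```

45

m=1,i=0: s = 0+0 = 0
m=1,i=1: s = 0+1 = 1
m=1,i=2: s = 1+2 = 3
m=2,i=0: s = 3+0 = 3
m=2,i=1: s = 3+2 = 5
m=2,i=2: s = 5+4 = 9
m=3,i=0: s = 9+0 = 9
m=3,i=1: s = 9+3 = 12
m=3,i=2: s = 12+6 = 18
m=4,i=0: s = 18+0 = 18
m=4,i=1: s = 18+4 = 22
m=4,i=2: s = 22+8 = 30
m=5,i=0: s = 30+0 = 30
m=5,i=1: s = 30+5 = 35
m=5,i=2: s = 35+10 = 45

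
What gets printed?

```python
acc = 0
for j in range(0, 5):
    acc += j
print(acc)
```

j=0: acc = 0+0 = 0
j=1: acc = 0+1 = 1
j=2: acc = 1+2 = 3
j=3: acc = 3+3 = 6
j=4: acc = 6+4 = 10

10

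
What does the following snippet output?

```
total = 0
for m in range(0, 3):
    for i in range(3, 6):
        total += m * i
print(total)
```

36

m=0,i=3: total = 0+0 = 0
m=0,i=4: total = 0+0 = 0
m=0,i=5: total = 0+0 = 0
m=1,i=3: total = 0+3 = 3
m=1,i=4: total = 3+4 = 7
m=1,i=5: total = 7+5 = 12
m=2,i=3: total = 12+6 = 18
m=2,i=4: total = 18+8 = 26
m=2,i=5: total = 26+10 = 36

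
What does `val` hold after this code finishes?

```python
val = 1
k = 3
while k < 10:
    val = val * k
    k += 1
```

k=3: val = 1*3 = 3
k=4: val = 3*4 = 12
k=5: val = 12*5 = 60
k=6: val = 60*6 = 360
k=7: val = 360*7 = 2520
k=8: val = 2520*8 = 20160
k=9: val = 20160*9 = 181440

181440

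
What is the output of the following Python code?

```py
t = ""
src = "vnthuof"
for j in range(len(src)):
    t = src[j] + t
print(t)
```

j=0: prepend 'v' → 'v'
j=1: prepend 'n' → 'nv'
j=2: prepend 't' → 'tnv'
j=3: prepend 'h' → 'htnv'
j=4: prepend 'u' → 'uhtnv'
j=5: prepend 'o' → 'ouhtnv'
j=6: prepend 'f' → 'fouhtnv'

fouhtnv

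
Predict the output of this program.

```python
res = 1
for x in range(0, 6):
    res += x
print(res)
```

x=0: res = 1+0 = 1
x=1: res = 1+1 = 2
x=2: res = 2+2 = 4
x=3: res = 4+3 = 7
x=4: res = 7+4 = 11
x=5: res = 11+5 = 16

16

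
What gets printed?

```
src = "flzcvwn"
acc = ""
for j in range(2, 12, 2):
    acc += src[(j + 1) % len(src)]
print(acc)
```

j=2: add src[3]='c' → 'c'
j=4: add src[5]='w' → 'cw'
j=6: add src[0]='f' → 'cwf'
j=8: add src[2]='z' → 'cwfz'
j=10: add src[4]='v' → 'cwfzv'

cwfzv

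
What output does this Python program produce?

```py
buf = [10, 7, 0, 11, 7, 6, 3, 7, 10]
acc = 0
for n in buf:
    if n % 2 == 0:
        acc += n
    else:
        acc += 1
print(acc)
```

31

n=10: even, acc = 0+10 = 10
n=7: not even, acc = 10+1 = 11
n=0: even, acc = 11+0 = 11
n=11: not even, acc = 11+1 = 12
n=7: not even, acc = 12+1 = 13
n=6: even, acc = 13+6 = 19
n=3: not even, acc = 19+1 = 20
n=7: not even, acc = 20+1 = 21
n=10: even, acc = 21+10 = 31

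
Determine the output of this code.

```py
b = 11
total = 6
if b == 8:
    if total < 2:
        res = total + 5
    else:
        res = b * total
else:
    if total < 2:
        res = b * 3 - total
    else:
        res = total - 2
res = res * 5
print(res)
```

20

b=11, total=6
b == 8 is False; total < 2 is False
→ res = total - 2 = 4
res = 4*5 = 20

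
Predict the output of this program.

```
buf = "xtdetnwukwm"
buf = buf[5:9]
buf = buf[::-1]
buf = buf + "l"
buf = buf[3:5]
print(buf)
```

nl

slice [5:9] → 'nwuk'
reverse → 'kuwn'
+ 'l' → 'kuwnl'
slice [3:5] → 'nl'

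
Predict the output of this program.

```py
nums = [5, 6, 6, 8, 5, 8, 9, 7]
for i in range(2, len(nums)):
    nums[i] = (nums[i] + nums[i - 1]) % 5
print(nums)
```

[5, 6, 2, 0, 0, 3, 2, 4]

i=2: nums[2] = (6+6)%5 = 2 → [5, 6, 2, 8, 5, 8, 9, 7]
i=3: nums[3] = (8+2)%5 = 0 → [5, 6, 2, 0, 5, 8, 9, 7]
i=4: nums[4] = (5+0)%5 = 0 → [5, 6, 2, 0, 0, 8, 9, 7]
i=5: nums[5] = (8+0)%5 = 3 → [5, 6, 2, 0, 0, 3, 9, 7]
i=6: nums[6] = (9+3)%5 = 2 → [5, 6, 2, 0, 0, 3, 2, 7]
i=7: nums[7] = (7+2)%5 = 4 → [5, 6, 2, 0, 0, 3, 2, 4]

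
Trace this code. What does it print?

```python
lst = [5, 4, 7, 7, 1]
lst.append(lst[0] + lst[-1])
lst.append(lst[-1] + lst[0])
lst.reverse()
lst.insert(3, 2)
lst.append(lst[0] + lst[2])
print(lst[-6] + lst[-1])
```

14

append lst[0]+lst[-1] = 5+1 = 6 → [5, 4, 7, 7, 1, 6]
append lst[-1]+lst[0] = 6+5 = 11 → [5, 4, 7, 7, 1, 6, 11]
reverse → [11, 6, 1, 7, 7, 4, 5]
insert 2 at 3 → [11, 6, 1, 2, 7, 7, 4, 5]
append lst[0]+lst[2] = 11+1 = 12 → [11, 6, 1, 2, 7, 7, 4, 5, 12]
lst[-6]+lst[-1] = 2+12 = 14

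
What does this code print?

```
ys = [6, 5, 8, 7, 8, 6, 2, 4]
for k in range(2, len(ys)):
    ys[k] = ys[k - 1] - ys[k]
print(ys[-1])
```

k=2: ys[2] = 5-8 = -3 → [6, 5, -3, 7, 8, 6, 2, 4]
k=3: ys[3] = (-3)-7 = -10 → [6, 5, -3, -10, 8, 6, 2, 4]
k=4: ys[4] = (-10)-8 = -18 → [6, 5, -3, -10, -18, 6, 2, 4]
k=5: ys[5] = (-18)-6 = -24 → [6, 5, -3, -10, -18, -24, 2, 4]
k=6: ys[6] = (-24)-2 = -26 → [6, 5, -3, -10, -18, -24, -26, 4]
k=7: ys[7] = (-26)-4 = -30 → [6, 5, -3, -10, -18, -24, -26, -30]

-30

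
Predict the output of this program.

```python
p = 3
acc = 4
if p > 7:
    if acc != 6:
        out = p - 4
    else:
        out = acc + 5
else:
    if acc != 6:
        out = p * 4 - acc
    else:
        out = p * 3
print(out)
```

8

p=3, acc=4
p > 7 is False; acc != 6 is True
→ out = p * 4 - acc = 8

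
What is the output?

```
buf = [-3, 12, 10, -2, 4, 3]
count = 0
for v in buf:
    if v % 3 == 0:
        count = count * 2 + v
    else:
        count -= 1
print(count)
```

v=-3: %3==0, count = 0*2+(-3) = -3
v=12: %3==0, count = (-3)*2+12 = 6
v=10: not %3==0, count = 6-1 = 5
v=-2: not %3==0, count = 5-1 = 4
v=4: not %3==0, count = 4-1 = 3
v=3: %3==0, count = 3*2+3 = 9

9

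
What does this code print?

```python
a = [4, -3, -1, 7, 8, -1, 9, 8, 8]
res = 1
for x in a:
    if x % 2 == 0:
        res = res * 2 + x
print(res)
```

x=4: even, res = 1*2+4 = 6
x=-3: not even
x=-1: not even
x=7: not even
x=8: even, res = 6*2+8 = 20
x=-1: not even
x=9: not even
x=8: even, res = 20*2+8 = 48
x=8: even, res = 48*2+8 = 104

104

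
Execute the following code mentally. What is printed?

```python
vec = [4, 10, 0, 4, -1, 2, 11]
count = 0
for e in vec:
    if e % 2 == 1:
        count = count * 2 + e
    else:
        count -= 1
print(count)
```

-9

e=4: not odd, count = 0-1 = -1
e=10: not odd, count = (-1)-1 = -2
e=0: not odd, count = (-2)-1 = -3
e=4: not odd, count = (-3)-1 = -4
e=-1: odd, count = (-4)*2+(-1) = -9
e=2: not odd, count = (-9)-1 = -10
e=11: odd, count = (-10)*2+11 = -9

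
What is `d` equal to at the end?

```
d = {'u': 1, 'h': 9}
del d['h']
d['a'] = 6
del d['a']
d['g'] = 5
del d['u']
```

{'g': 5}

del 'h' → {'u': 1}
d['a'] = 6 → {'u': 1, 'a': 6}
del 'a' → {'u': 1}
d['g'] = 5 → {'u': 1, 'g': 5}
del 'u' → {'g': 5}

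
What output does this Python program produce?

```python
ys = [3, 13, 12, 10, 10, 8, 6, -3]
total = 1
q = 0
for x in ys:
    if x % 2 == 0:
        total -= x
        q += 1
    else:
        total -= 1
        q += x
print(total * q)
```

-864

x=3: not even, total = 1-1 = 0; q=3
x=13: not even, total = 0-1 = -1; q=16
x=12: even, total = (-1)-12 = -13; q=17
x=10: even, total = (-13)-10 = -23; q=18
x=10: even, total = (-23)-10 = -33; q=19
x=8: even, total = (-33)-8 = -41; q=20
x=6: even, total = (-41)-6 = -47; q=21
x=-3: not even, total = (-47)-1 = -48; q=18
total*q = (-48)*18 = -864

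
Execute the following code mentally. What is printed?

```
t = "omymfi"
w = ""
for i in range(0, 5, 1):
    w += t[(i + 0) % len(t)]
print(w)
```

omymf

i=0: add t[0]='o' → 'o'
i=1: add t[1]='m' → 'om'
i=2: add t[2]='y' → 'omy'
i=3: add t[3]='m' → 'omym'
i=4: add t[4]='f' → 'omymf'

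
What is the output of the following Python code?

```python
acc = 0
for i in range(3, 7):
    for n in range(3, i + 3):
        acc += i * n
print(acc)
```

i=3,n=3: acc = 0+9 = 9
i=3,n=4: acc = 9+12 = 21
i=3,n=5: acc = 21+15 = 36
i=4,n=3: acc = 36+12 = 48
i=4,n=4: acc = 48+16 = 64
i=4,n=5: acc = 64+20 = 84
i=4,n=6: acc = 84+24 = 108
i=5,n=3: acc = 108+15 = 123
i=5,n=4: acc = 123+20 = 143
i=5,n=5: acc = 143+25 = 168
i=5,n=6: acc = 168+30 = 198
i=5,n=7: acc = 198+35 = 233
i=6,n=3: acc = 233+18 = 251
i=6,n=4: acc = 251+24 = 275
i=6,n=5: acc = 275+30 = 305
i=6,n=6: acc = 305+36 = 341
i=6,n=7: acc = 341+42 = 383
i=6,n=8: acc = 383+48 = 431

431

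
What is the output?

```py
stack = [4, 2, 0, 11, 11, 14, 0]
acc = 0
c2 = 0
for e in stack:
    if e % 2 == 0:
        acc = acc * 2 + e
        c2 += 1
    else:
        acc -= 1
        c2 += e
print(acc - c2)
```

73

e=4: even, acc = 0*2+4 = 4; c2=1
e=2: even, acc = 4*2+2 = 10; c2=2
e=0: even, acc = 10*2+0 = 20; c2=3
e=11: not even, acc = 20-1 = 19; c2=14
e=11: not even, acc = 19-1 = 18; c2=25
e=14: even, acc = 18*2+14 = 50; c2=26
e=0: even, acc = 50*2+0 = 100; c2=27
acc-c2 = 100-27 = 73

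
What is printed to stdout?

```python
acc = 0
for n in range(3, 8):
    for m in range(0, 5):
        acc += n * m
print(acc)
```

n=3,m=0: acc = 0+0 = 0
n=3,m=1: acc = 0+3 = 3
n=3,m=2: acc = 3+6 = 9
n=3,m=3: acc = 9+9 = 18
n=3,m=4: acc = 18+12 = 30
n=4,m=0: acc = 30+0 = 30
n=4,m=1: acc = 30+4 = 34
n=4,m=2: acc = 34+8 = 42
n=4,m=3: acc = 42+12 = 54
n=4,m=4: acc = 54+16 = 70
n=5,m=0: acc = 70+0 = 70
n=5,m=1: acc = 70+5 = 75
n=5,m=2: acc = 75+10 = 85
n=5,m=3: acc = 85+15 = 100
n=5,m=4: acc = 100+20 = 120
n=6,m=0: acc = 120+0 = 120
n=6,m=1: acc = 120+6 = 126
n=6,m=2: acc = 126+12 = 138
n=6,m=3: acc = 138+18 = 156
n=6,m=4: acc = 156+24 = 180
n=7,m=0: acc = 180+0 = 180
n=7,m=1: acc = 180+7 = 187
n=7,m=2: acc = 187+14 = 201
n=7,m=3: acc = 201+21 = 222
n=7,m=4: acc = 222+28 = 250

250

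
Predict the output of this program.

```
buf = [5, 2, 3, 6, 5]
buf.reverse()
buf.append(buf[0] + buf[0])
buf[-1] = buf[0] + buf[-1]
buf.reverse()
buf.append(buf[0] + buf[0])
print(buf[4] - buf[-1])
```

-24

reverse → [5, 6, 3, 2, 5]
append buf[0]+buf[0] = 5+5 = 10 → [5, 6, 3, 2, 5, 10]
buf[-1] = buf[0]+buf[-1] = 5+10 = 15 → [5, 6, 3, 2, 5, 15]
reverse → [15, 5, 2, 3, 6, 5]
append buf[0]+buf[0] = 15+15 = 30 → [15, 5, 2, 3, 6, 5, 30]
buf[4]-buf[-1] = 6-30 = -24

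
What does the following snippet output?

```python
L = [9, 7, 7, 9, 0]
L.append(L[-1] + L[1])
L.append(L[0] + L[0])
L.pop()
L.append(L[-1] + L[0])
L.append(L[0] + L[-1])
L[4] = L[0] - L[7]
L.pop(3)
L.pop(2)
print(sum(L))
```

48

append L[-1]+L[1] = 0+7 = 7 → [9, 7, 7, 9, 0, 7]
append L[0]+L[0] = 9+9 = 18 → [9, 7, 7, 9, 0, 7, 18]
pop() removes 18 → [9, 7, 7, 9, 0, 7]
append L[-1]+L[0] = 7+9 = 16 → [9, 7, 7, 9, 0, 7, 16]
append L[0]+L[-1] = 9+16 = 25 → [9, 7, 7, 9, 0, 7, 16, 25]
L[4] = L[0]-L[7] = 9-25 = -16 → [9, 7, 7, 9, -16, 7, 16, 25]
pop(3) removes 9 → [9, 7, 7, -16, 7, 16, 25]
pop(2) removes 7 → [9, 7, -16, 7, 16, 25]
sum = 48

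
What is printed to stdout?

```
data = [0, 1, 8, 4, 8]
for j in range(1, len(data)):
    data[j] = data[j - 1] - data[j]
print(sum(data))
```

-44

j=1: data[1] = 0-1 = -1 → [0, -1, 8, 4, 8]
j=2: data[2] = (-1)-8 = -9 → [0, -1, -9, 4, 8]
j=3: data[3] = (-9)-4 = -13 → [0, -1, -9, -13, 8]
j=4: data[4] = (-13)-8 = -21 → [0, -1, -9, -13, -21]
sum = -44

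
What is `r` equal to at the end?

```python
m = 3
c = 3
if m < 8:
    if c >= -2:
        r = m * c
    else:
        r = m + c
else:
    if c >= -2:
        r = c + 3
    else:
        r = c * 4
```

9

m=3, c=3
m < 8 is True; c >= -2 is True
→ r = m * c = 9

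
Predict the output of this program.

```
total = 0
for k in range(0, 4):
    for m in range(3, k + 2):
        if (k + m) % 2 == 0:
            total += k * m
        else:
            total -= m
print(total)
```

2

k=2,m=3: odd sum, total = 0-3 = -3
k=3,m=3: even sum, total = (-3)+9 = 6
k=3,m=4: odd sum, total = 6-4 = 2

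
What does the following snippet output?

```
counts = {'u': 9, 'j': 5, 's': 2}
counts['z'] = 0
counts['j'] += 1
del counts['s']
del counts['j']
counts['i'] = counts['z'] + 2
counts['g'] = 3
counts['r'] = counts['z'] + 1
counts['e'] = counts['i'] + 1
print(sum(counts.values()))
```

counts['z'] = 0 → {'u': 9, 'j': 5, 's': 2, 'z': 0}
counts['j'] = 5+1 = 6 → {'u': 9, 'j': 6, 's': 2, 'z': 0}
del 's' → {'u': 9, 'j': 6, 'z': 0}
del 'j' → {'u': 9, 'z': 0}
counts['i'] = counts['z']+2 = 2 → {'u': 9, 'z': 0, 'i': 2}
counts['g'] = 3 → {'u': 9, 'z': 0, 'i': 2, 'g': 3}
counts['r'] = counts['z']+1 = 1 → {'u': 9, 'z': 0, 'i': 2, 'g': 3, 'r': 1}
counts['e'] = counts['i']+1 = 3 → {'u': 9, 'z': 0, 'i': 2, 'g': 3, 'r': 1, 'e': 3}
sum of values = 18

18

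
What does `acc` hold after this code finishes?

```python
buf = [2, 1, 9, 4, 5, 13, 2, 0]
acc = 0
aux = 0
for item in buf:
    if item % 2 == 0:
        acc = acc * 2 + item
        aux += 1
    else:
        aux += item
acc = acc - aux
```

item=2: even, acc = 0*2+2 = 2; aux=1
item=1: not even; aux=2
item=9: not even; aux=11
item=4: even, acc = 2*2+4 = 8; aux=12
item=5: not even; aux=17
item=13: not even; aux=30
item=2: even, acc = 8*2+2 = 18; aux=31
item=0: even, acc = 18*2+0 = 36; aux=32
acc-aux = 36-32 = 4

4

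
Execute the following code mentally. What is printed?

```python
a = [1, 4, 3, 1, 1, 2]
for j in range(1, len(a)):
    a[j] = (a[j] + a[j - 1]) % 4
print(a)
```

[1, 1, 0, 1, 2, 0]

j=1: a[1] = (4+1)%4 = 1 → [1, 1, 3, 1, 1, 2]
j=2: a[2] = (3+1)%4 = 0 → [1, 1, 0, 1, 1, 2]
j=3: a[3] = (1+0)%4 = 1 → [1, 1, 0, 1, 1, 2]
j=4: a[4] = (1+1)%4 = 2 → [1, 1, 0, 1, 2, 2]
j=5: a[5] = (2+2)%4 = 0 → [1, 1, 0, 1, 2, 0]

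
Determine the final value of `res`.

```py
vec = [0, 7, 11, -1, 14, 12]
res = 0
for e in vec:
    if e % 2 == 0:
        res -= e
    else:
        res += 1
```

e=0: even, res = 0-0 = 0
e=7: not even, res = 0+1 = 1
e=11: not even, res = 1+1 = 2
e=-1: not even, res = 2+1 = 3
e=14: even, res = 3-14 = -11
e=12: even, res = (-11)-12 = -23

-23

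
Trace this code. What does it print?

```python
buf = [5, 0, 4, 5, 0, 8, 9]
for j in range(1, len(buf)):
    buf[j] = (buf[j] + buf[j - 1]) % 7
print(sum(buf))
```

j=1: buf[1] = (0+5)%7 = 5 → [5, 5, 4, 5, 0, 8, 9]
j=2: buf[2] = (4+5)%7 = 2 → [5, 5, 2, 5, 0, 8, 9]
j=3: buf[3] = (5+2)%7 = 0 → [5, 5, 2, 0, 0, 8, 9]
j=4: buf[4] = (0+0)%7 = 0 → [5, 5, 2, 0, 0, 8, 9]
j=5: buf[5] = (8+0)%7 = 1 → [5, 5, 2, 0, 0, 1, 9]
j=6: buf[6] = (9+1)%7 = 3 → [5, 5, 2, 0, 0, 1, 3]
sum = 16

16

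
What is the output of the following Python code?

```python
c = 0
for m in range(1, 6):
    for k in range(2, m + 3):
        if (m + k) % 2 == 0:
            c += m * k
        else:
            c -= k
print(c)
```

m=1,k=2: odd sum, c = 0-2 = -2
m=1,k=3: even sum, c = (-2)+3 = 1
m=2,k=2: even sum, c = 1+4 = 5
m=2,k=3: odd sum, c = 5-3 = 2
m=2,k=4: even sum, c = 2+8 = 10
m=3,k=2: odd sum, c = 10-2 = 8
m=3,k=3: even sum, c = 8+9 = 17
m=3,k=4: odd sum, c = 17-4 = 13
m=3,k=5: even sum, c = 13+15 = 28
m=4,k=2: even sum, c = 28+8 = 36
m=4,k=3: odd sum, c = 36-3 = 33
m=4,k=4: even sum, c = 33+16 = 49
m=4,k=5: odd sum, c = 49-5 = 44
m=4,k=6: even sum, c = 44+24 = 68
m=5,k=2: odd sum, c = 68-2 = 66
m=5,k=3: even sum, c = 66+15 = 81
m=5,k=4: odd sum, c = 81-4 = 77
m=5,k=5: even sum, c = 77+25 = 102
m=5,k=6: odd sum, c = 102-6 = 96
m=5,k=7: even sum, c = 96+35 = 131

131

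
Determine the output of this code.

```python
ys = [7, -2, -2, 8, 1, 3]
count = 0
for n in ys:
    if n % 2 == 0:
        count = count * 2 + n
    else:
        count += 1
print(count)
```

6

n=7: not even, count = 0+1 = 1
n=-2: even, count = 1*2+(-2) = 0
n=-2: even, count = 0*2+(-2) = -2
n=8: even, count = (-2)*2+8 = 4
n=1: not even, count = 4+1 = 5
n=3: not even, count = 5+1 = 6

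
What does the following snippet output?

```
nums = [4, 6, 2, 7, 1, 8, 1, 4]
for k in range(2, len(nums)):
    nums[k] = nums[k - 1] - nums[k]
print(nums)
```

[4, 6, 4, -3, -4, -12, -13, -17]

k=2: nums[2] = 6-2 = 4 → [4, 6, 4, 7, 1, 8, 1, 4]
k=3: nums[3] = 4-7 = -3 → [4, 6, 4, -3, 1, 8, 1, 4]
k=4: nums[4] = (-3)-1 = -4 → [4, 6, 4, -3, -4, 8, 1, 4]
k=5: nums[5] = (-4)-8 = -12 → [4, 6, 4, -3, -4, -12, 1, 4]
k=6: nums[6] = (-12)-1 = -13 → [4, 6, 4, -3, -4, -12, -13, 4]
k=7: nums[7] = (-13)-4 = -17 → [4, 6, 4, -3, -4, -12, -13, -17]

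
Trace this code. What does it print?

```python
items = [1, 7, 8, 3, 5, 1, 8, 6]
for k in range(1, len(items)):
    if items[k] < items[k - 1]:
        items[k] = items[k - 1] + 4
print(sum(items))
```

116

k=1: 7>=1, unchanged → [1, 7, 8, 3, 5, 1, 8, 6]
k=2: 8>=7, unchanged → [1, 7, 8, 3, 5, 1, 8, 6]
k=3: 3<8, items[3] = 8+4 = 12 → [1, 7, 8, 12, 5, 1, 8, 6]
k=4: 5<12, items[4] = 12+4 = 16 → [1, 7, 8, 12, 16, 1, 8, 6]
k=5: 1<16, items[5] = 16+4 = 20 → [1, 7, 8, 12, 16, 20, 8, 6]
k=6: 8<20, items[6] = 20+4 = 24 → [1, 7, 8, 12, 16, 20, 24, 6]
k=7: 6<24, items[7] = 24+4 = 28 → [1, 7, 8, 12, 16, 20, 24, 28]
sum = 116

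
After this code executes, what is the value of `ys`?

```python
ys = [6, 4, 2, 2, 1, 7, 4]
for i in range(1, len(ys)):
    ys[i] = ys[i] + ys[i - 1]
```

[6, 10, 12, 14, 15, 22, 26]

i=1: ys[1] = 4+6 = 10 → [6, 10, 2, 2, 1, 7, 4]
i=2: ys[2] = 2+10 = 12 → [6, 10, 12, 2, 1, 7, 4]
i=3: ys[3] = 2+12 = 14 → [6, 10, 12, 14, 1, 7, 4]
i=4: ys[4] = 1+14 = 15 → [6, 10, 12, 14, 15, 7, 4]
i=5: ys[5] = 7+15 = 22 → [6, 10, 12, 14, 15, 22, 4]
i=6: ys[6] = 4+22 = 26 → [6, 10, 12, 14, 15, 22, 26]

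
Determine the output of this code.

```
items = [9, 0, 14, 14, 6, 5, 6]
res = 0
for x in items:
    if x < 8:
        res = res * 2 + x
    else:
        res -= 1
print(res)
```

8

x=9: not <8, res = 0-1 = -1
x=0: <8, res = (-1)*2+0 = -2
x=14: not <8, res = (-2)-1 = -3
x=14: not <8, res = (-3)-1 = -4
x=6: <8, res = (-4)*2+6 = -2
x=5: <8, res = (-2)*2+5 = 1
x=6: <8, res = 1*2+6 = 8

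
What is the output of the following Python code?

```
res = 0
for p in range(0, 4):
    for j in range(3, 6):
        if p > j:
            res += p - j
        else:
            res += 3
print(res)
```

p=0,j=3: not 0>3, res = 0+3 = 3
p=0,j=4: not 0>4, res = 3+3 = 6
p=0,j=5: not 0>5, res = 6+3 = 9
p=1,j=3: not 1>3, res = 9+3 = 12
p=1,j=4: not 1>4, res = 12+3 = 15
p=1,j=5: not 1>5, res = 15+3 = 18
p=2,j=3: not 2>3, res = 18+3 = 21
p=2,j=4: not 2>4, res = 21+3 = 24
p=2,j=5: not 2>5, res = 24+3 = 27
p=3,j=3: not 3>3, res = 27+3 = 30
p=3,j=4: not 3>4, res = 30+3 = 33
p=3,j=5: not 3>5, res = 33+3 = 36

36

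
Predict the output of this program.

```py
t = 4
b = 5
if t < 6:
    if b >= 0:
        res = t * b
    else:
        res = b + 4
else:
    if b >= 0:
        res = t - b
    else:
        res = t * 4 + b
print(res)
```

t=4, b=5
t < 6 is True; b >= 0 is True
→ res = t * b = 20

20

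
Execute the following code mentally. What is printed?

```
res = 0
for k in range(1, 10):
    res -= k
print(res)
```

-45

k=1: res = 0-1 = -1
k=2: res = (-1)-2 = -3
k=3: res = (-3)-3 = -6
k=4: res = (-6)-4 = -10
k=5: res = (-10)-5 = -15
k=6: res = (-15)-6 = -21
k=7: res = (-21)-7 = -28
k=8: res = (-28)-8 = -36
k=9: res = (-36)-9 = -45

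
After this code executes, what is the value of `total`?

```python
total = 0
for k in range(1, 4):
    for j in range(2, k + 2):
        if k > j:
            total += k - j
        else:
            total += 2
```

11

k=1,j=2: not 1>2, total = 0+2 = 2
k=2,j=2: not 2>2, total = 2+2 = 4
k=2,j=3: not 2>3, total = 4+2 = 6
k=3,j=2: 3>2, total = 6+1 = 7
k=3,j=3: not 3>3, total = 7+2 = 9
k=3,j=4: not 3>4, total = 9+2 = 11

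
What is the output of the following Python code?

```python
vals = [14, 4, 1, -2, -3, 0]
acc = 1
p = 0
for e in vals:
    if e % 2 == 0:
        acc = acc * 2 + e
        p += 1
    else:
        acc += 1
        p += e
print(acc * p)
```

e=14: even, acc = 1*2+14 = 16; p=1
e=4: even, acc = 16*2+4 = 36; p=2
e=1: not even, acc = 36+1 = 37; p=3
e=-2: even, acc = 37*2+(-2) = 72; p=4
e=-3: not even, acc = 72+1 = 73; p=1
e=0: even, acc = 73*2+0 = 146; p=2
acc*p = 146*2 = 292

292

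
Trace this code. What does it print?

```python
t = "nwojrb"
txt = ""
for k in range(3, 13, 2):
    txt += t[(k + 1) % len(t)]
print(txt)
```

k=3: add t[4]='r' → 'r'
k=5: add t[0]='n' → 'rn'
k=7: add t[2]='o' → 'rno'
k=9: add t[4]='r' → 'rnor'
k=11: add t[0]='n' → 'rnorn'

rnorn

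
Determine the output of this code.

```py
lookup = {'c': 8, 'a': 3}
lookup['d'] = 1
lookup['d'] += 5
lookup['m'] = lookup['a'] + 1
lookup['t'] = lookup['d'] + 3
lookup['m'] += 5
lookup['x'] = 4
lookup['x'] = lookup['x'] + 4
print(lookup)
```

{'c': 8, 'a': 3, 'd': 6, 'm': 9, 't': 9, 'x': 8}

lookup['d'] = 1 → {'c': 8, 'a': 3, 'd': 1}
lookup['d'] = 1+5 = 6 → {'c': 8, 'a': 3, 'd': 6}
lookup['m'] = lookup['a']+1 = 4 → {'c': 8, 'a': 3, 'd': 6, 'm': 4}
lookup['t'] = lookup['d']+3 = 9 → {'c': 8, 'a': 3, 'd': 6, 'm': 4, 't': 9}
lookup['m'] = 4+5 = 9 → {'c': 8, 'a': 3, 'd': 6, 'm': 9, 't': 9}
lookup['x'] = 4 → {'c': 8, 'a': 3, 'd': 6, 'm': 9, 't': 9, 'x': 4}
lookup['x'] = lookup['x']+4 = 8 → {'c': 8, 'a': 3, 'd': 6, 'm': 9, 't': 9, 'x': 8}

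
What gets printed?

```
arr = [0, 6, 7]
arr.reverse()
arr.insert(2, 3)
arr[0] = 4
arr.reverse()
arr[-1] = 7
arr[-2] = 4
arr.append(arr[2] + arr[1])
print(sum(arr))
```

21

reverse → [7, 6, 0]
insert 3 at 2 → [7, 6, 3, 0]
arr[0] = 4 → [4, 6, 3, 0]
reverse → [0, 3, 6, 4]
arr[-1] = 7 → [0, 3, 6, 7]
arr[-2] = 4 → [0, 3, 4, 7]
append arr[2]+arr[1] = 4+3 = 7 → [0, 3, 4, 7, 7]
sum = 21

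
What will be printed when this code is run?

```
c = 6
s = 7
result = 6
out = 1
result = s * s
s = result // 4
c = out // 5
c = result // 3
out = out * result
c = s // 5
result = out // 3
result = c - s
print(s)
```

12

result = 7*7 = 49
s = 49//4 = 12
c = 1//5 = 0
c = 49//3 = 16
out = 1*49 = 49
c = 12//5 = 2
result = 49//3 = 16
result = 2-12 = -10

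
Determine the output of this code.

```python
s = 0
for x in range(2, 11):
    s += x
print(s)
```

54

x=2: s = 0+2 = 2
x=3: s = 2+3 = 5
x=4: s = 5+4 = 9
x=5: s = 9+5 = 14
x=6: s = 14+6 = 20
x=7: s = 20+7 = 27
x=8: s = 27+8 = 35
x=9: s = 35+9 = 44
x=10: s = 44+10 = 54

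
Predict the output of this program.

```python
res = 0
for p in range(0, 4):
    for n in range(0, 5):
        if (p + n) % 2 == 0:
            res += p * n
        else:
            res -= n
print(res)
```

8

p=0,n=0: even sum, res = 0+0 = 0
p=0,n=1: odd sum, res = 0-1 = -1
p=0,n=2: even sum, res = (-1)+0 = -1
p=0,n=3: odd sum, res = (-1)-3 = -4
p=0,n=4: even sum, res = (-4)+0 = -4
p=1,n=0: odd sum, res = (-4)-0 = -4
p=1,n=1: even sum, res = (-4)+1 = -3
p=1,n=2: odd sum, res = (-3)-2 = -5
p=1,n=3: even sum, res = (-5)+3 = -2
p=1,n=4: odd sum, res = (-2)-4 = -6
p=2,n=0: even sum, res = (-6)+0 = -6
p=2,n=1: odd sum, res = (-6)-1 = -7
p=2,n=2: even sum, res = (-7)+4 = -3
p=2,n=3: odd sum, res = (-3)-3 = -6
p=2,n=4: even sum, res = (-6)+8 = 2
p=3,n=0: odd sum, res = 2-0 = 2
p=3,n=1: even sum, res = 2+3 = 5
p=3,n=2: odd sum, res = 5-2 = 3
p=3,n=3: even sum, res = 3+9 = 12
p=3,n=4: odd sum, res = 12-4 = 8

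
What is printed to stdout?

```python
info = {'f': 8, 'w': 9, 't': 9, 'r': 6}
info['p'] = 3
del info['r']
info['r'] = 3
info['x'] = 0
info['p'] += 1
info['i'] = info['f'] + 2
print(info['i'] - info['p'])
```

6

info['p'] = 3 → {'f': 8, 'w': 9, 't': 9, 'r': 6, 'p': 3}
del 'r' → {'f': 8, 'w': 9, 't': 9, 'p': 3}
info['r'] = 3 → {'f': 8, 'w': 9, 't': 9, 'p': 3, 'r': 3}
info['x'] = 0 → {'f': 8, 'w': 9, 't': 9, 'p': 3, 'r': 3, 'x': 0}
info['p'] = 3+1 = 4 → {'f': 8, 'w': 9, 't': 9, 'p': 4, 'r': 3, 'x': 0}
info['i'] = info['f']+2 = 10 → {'f': 8, 'w': 9, 't': 9, 'p': 4, 'r': 3, 'x': 0, 'i': 10}
info['i']-info['p'] = 10-4 = 6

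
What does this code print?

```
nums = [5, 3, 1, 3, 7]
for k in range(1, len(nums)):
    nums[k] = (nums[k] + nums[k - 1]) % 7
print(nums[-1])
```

k=1: nums[1] = (3+5)%7 = 1 → [5, 1, 1, 3, 7]
k=2: nums[2] = (1+1)%7 = 2 → [5, 1, 2, 3, 7]
k=3: nums[3] = (3+2)%7 = 5 → [5, 1, 2, 5, 7]
k=4: nums[4] = (7+5)%7 = 5 → [5, 1, 2, 5, 5]

5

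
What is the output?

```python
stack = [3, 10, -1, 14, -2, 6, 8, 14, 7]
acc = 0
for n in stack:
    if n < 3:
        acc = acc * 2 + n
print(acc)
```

-4

n=3: not <3
n=10: not <3
n=-1: <3, acc = 0*2+(-1) = -1
n=14: not <3
n=-2: <3, acc = (-1)*2+(-2) = -4
n=6: not <3
n=8: not <3
n=14: not <3
n=7: not <3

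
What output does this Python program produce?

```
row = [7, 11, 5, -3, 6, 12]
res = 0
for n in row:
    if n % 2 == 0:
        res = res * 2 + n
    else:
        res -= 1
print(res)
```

8

n=7: not even, res = 0-1 = -1
n=11: not even, res = (-1)-1 = -2
n=5: not even, res = (-2)-1 = -3
n=-3: not even, res = (-3)-1 = -4
n=6: even, res = (-4)*2+6 = -2
n=12: even, res = (-2)*2+12 = 8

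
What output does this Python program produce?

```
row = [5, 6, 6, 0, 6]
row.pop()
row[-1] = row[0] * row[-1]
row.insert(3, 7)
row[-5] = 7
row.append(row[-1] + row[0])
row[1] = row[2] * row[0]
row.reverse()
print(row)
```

pop() removes 6 → [5, 6, 6, 0]
row[-1] = row[0]*row[-1] = 5*0 = 0 → [5, 6, 6, 0]
insert 7 at 3 → [5, 6, 6, 7, 0]
row[-5] = 7 → [7, 6, 6, 7, 0]
append row[-1]+row[0] = 0+7 = 7 → [7, 6, 6, 7, 0, 7]
row[1] = row[2]*row[0] = 6*7 = 42 → [7, 42, 6, 7, 0, 7]
reverse → [7, 0, 7, 6, 42, 7]

[7, 0, 7, 6, 42, 7]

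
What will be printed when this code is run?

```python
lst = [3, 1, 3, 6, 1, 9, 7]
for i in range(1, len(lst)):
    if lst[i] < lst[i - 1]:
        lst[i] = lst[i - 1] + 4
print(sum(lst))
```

i=1: 1<3, lst[1] = 3+4 = 7 → [3, 7, 3, 6, 1, 9, 7]
i=2: 3<7, lst[2] = 7+4 = 11 → [3, 7, 11, 6, 1, 9, 7]
i=3: 6<11, lst[3] = 11+4 = 15 → [3, 7, 11, 15, 1, 9, 7]
i=4: 1<15, lst[4] = 15+4 = 19 → [3, 7, 11, 15, 19, 9, 7]
i=5: 9<19, lst[5] = 19+4 = 23 → [3, 7, 11, 15, 19, 23, 7]
i=6: 7<23, lst[6] = 23+4 = 27 → [3, 7, 11, 15, 19, 23, 27]
sum = 105

105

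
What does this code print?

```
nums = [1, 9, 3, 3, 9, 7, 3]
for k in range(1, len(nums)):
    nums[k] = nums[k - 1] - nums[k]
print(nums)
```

[1, -8, -11, -14, -23, -30, -33]

k=1: nums[1] = 1-9 = -8 → [1, -8, 3, 3, 9, 7, 3]
k=2: nums[2] = (-8)-3 = -11 → [1, -8, -11, 3, 9, 7, 3]
k=3: nums[3] = (-11)-3 = -14 → [1, -8, -11, -14, 9, 7, 3]
k=4: nums[4] = (-14)-9 = -23 → [1, -8, -11, -14, -23, 7, 3]
k=5: nums[5] = (-23)-7 = -30 → [1, -8, -11, -14, -23, -30, 3]
k=6: nums[6] = (-30)-3 = -33 → [1, -8, -11, -14, -23, -30, -33]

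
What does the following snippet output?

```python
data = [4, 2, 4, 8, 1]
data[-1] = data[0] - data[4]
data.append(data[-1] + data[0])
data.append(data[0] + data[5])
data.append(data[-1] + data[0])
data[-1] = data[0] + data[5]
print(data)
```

[4, 2, 4, 8, 3, 7, 11, 11]

data[-1] = data[0]-data[4] = 4-1 = 3 → [4, 2, 4, 8, 3]
append data[-1]+data[0] = 3+4 = 7 → [4, 2, 4, 8, 3, 7]
append data[0]+data[5] = 4+7 = 11 → [4, 2, 4, 8, 3, 7, 11]
append data[-1]+data[0] = 11+4 = 15 → [4, 2, 4, 8, 3, 7, 11, 15]
data[-1] = data[0]+data[5] = 4+7 = 11 → [4, 2, 4, 8, 3, 7, 11, 11]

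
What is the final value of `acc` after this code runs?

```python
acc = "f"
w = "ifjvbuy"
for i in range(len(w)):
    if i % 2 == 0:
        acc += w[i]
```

i=0: add 'i' → 'fi'
i=1: skip
i=2: add 'j' → 'fij'
i=3: skip
i=4: add 'b' → 'fijb'
i=5: skip
i=6: add 'y' → 'fijby'

'fijby'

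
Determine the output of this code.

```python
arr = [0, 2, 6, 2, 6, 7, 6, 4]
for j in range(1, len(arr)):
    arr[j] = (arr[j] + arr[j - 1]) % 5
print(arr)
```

[0, 2, 3, 0, 1, 3, 4, 3]

j=1: arr[1] = (2+0)%5 = 2 → [0, 2, 6, 2, 6, 7, 6, 4]
j=2: arr[2] = (6+2)%5 = 3 → [0, 2, 3, 2, 6, 7, 6, 4]
j=3: arr[3] = (2+3)%5 = 0 → [0, 2, 3, 0, 6, 7, 6, 4]
j=4: arr[4] = (6+0)%5 = 1 → [0, 2, 3, 0, 1, 7, 6, 4]
j=5: arr[5] = (7+1)%5 = 3 → [0, 2, 3, 0, 1, 3, 6, 4]
j=6: arr[6] = (6+3)%5 = 4 → [0, 2, 3, 0, 1, 3, 4, 4]
j=7: arr[7] = (4+4)%5 = 3 → [0, 2, 3, 0, 1, 3, 4, 3]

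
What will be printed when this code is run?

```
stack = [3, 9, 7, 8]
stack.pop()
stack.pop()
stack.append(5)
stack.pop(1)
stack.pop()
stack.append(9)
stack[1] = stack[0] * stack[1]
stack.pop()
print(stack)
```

pop() removes 8 → [3, 9, 7]
pop() removes 7 → [3, 9]
append 5 → [3, 9, 5]
pop(1) removes 9 → [3, 5]
pop() removes 5 → [3]
append 9 → [3, 9]
stack[1] = stack[0]*stack[1] = 3*9 = 27 → [3, 27]
pop() removes 27 → [3]

[3]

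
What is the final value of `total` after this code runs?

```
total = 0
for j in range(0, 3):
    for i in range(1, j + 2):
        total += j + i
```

18

j=0,i=1: total = 0+1 = 1
j=1,i=1: total = 1+2 = 3
j=1,i=2: total = 3+3 = 6
j=2,i=1: total = 6+3 = 9
j=2,i=2: total = 9+4 = 13
j=2,i=3: total = 13+5 = 18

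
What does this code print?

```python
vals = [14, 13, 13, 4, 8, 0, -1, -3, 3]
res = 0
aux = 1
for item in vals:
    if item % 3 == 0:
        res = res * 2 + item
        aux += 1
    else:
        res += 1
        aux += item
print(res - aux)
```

-14

item=14: not %3==0, res = 0+1 = 1; aux=15
item=13: not %3==0, res = 1+1 = 2; aux=28
item=13: not %3==0, res = 2+1 = 3; aux=41
item=4: not %3==0, res = 3+1 = 4; aux=45
item=8: not %3==0, res = 4+1 = 5; aux=53
item=0: %3==0, res = 5*2+0 = 10; aux=54
item=-1: not %3==0, res = 10+1 = 11; aux=53
item=-3: %3==0, res = 11*2+(-3) = 19; aux=54
item=3: %3==0, res = 19*2+3 = 41; aux=55
res-aux = 41-55 = -14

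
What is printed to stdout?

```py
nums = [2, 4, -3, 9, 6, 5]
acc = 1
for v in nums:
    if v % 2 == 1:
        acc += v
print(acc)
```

v=2: not odd
v=4: not odd
v=-3: odd, acc = 1+(-3) = -2
v=9: odd, acc = (-2)+9 = 7
v=6: not odd
v=5: odd, acc = 7+5 = 12

12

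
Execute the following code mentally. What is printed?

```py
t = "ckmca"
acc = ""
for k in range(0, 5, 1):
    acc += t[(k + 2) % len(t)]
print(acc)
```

mcack

k=0: add t[2]='m' → 'm'
k=1: add t[3]='c' → 'mc'
k=2: add t[4]='a' → 'mca'
k=3: add t[0]='c' → 'mcac'
k=4: add t[1]='k' → 'mcack'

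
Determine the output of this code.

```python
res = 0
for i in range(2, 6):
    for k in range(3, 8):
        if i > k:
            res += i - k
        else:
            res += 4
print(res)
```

72

i=2,k=3: not 2>3, res = 0+4 = 4
i=2,k=4: not 2>4, res = 4+4 = 8
i=2,k=5: not 2>5, res = 8+4 = 12
i=2,k=6: not 2>6, res = 12+4 = 16
i=2,k=7: not 2>7, res = 16+4 = 20
i=3,k=3: not 3>3, res = 20+4 = 24
i=3,k=4: not 3>4, res = 24+4 = 28
i=3,k=5: not 3>5, res = 28+4 = 32
i=3,k=6: not 3>6, res = 32+4 = 36
i=3,k=7: not 3>7, res = 36+4 = 40
i=4,k=3: 4>3, res = 40+1 = 41
i=4,k=4: not 4>4, res = 41+4 = 45
i=4,k=5: not 4>5, res = 45+4 = 49
i=4,k=6: not 4>6, res = 49+4 = 53
i=4,k=7: not 4>7, res = 53+4 = 57
i=5,k=3: 5>3, res = 57+2 = 59
i=5,k=4: 5>4, res = 59+1 = 60
i=5,k=5: not 5>5, res = 60+4 = 64
i=5,k=6: not 5>6, res = 64+4 = 68
i=5,k=7: not 5>7, res = 68+4 = 72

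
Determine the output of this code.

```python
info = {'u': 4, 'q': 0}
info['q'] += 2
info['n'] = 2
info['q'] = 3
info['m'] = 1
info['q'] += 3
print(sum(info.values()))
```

13

info['q'] = 0+2 = 2 → {'u': 4, 'q': 2}
info['n'] = 2 → {'u': 4, 'q': 2, 'n': 2}
info['q'] = 3 → {'u': 4, 'q': 3, 'n': 2}
info['m'] = 1 → {'u': 4, 'q': 3, 'n': 2, 'm': 1}
info['q'] = 3+3 = 6 → {'u': 4, 'q': 6, 'n': 2, 'm': 1}
sum of values = 13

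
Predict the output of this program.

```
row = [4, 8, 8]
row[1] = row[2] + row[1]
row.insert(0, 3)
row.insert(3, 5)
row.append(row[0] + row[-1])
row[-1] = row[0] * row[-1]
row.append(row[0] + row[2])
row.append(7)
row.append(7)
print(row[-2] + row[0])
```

10

row[1] = row[2]+row[1] = 8+8 = 16 → [4, 16, 8]
insert 3 at 0 → [3, 4, 16, 8]
insert 5 at 3 → [3, 4, 16, 5, 8]
append row[0]+row[-1] = 3+8 = 11 → [3, 4, 16, 5, 8, 11]
row[-1] = row[0]*row[-1] = 3*11 = 33 → [3, 4, 16, 5, 8, 33]
append row[0]+row[2] = 3+16 = 19 → [3, 4, 16, 5, 8, 33, 19]
append 7 → [3, 4, 16, 5, 8, 33, 19, 7]
append 7 → [3, 4, 16, 5, 8, 33, 19, 7, 7]
row[-2]+row[0] = 7+3 = 10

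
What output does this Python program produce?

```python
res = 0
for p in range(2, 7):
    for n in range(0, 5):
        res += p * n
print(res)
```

200

p=2,n=0: res = 0+0 = 0
p=2,n=1: res = 0+2 = 2
p=2,n=2: res = 2+4 = 6
p=2,n=3: res = 6+6 = 12
p=2,n=4: res = 12+8 = 20
p=3,n=0: res = 20+0 = 20
p=3,n=1: res = 20+3 = 23
p=3,n=2: res = 23+6 = 29
p=3,n=3: res = 29+9 = 38
p=3,n=4: res = 38+12 = 50
p=4,n=0: res = 50+0 = 50
p=4,n=1: res = 50+4 = 54
p=4,n=2: res = 54+8 = 62
p=4,n=3: res = 62+12 = 74
p=4,n=4: res = 74+16 = 90
p=5,n=0: res = 90+0 = 90
p=5,n=1: res = 90+5 = 95
p=5,n=2: res = 95+10 = 105
p=5,n=3: res = 105+15 = 120
p=5,n=4: res = 120+20 = 140
p=6,n=0: res = 140+0 = 140
p=6,n=1: res = 140+6 = 146
p=6,n=2: res = 146+12 = 158
p=6,n=3: res = 158+18 = 176
p=6,n=4: res = 176+24 = 200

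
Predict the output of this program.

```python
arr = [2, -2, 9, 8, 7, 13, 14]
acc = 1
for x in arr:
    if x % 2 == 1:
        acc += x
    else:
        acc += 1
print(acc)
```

34

x=2: not odd, acc = 1+1 = 2
x=-2: not odd, acc = 2+1 = 3
x=9: odd, acc = 3+9 = 12
x=8: not odd, acc = 12+1 = 13
x=7: odd, acc = 13+7 = 20
x=13: odd, acc = 20+13 = 33
x=14: not odd, acc = 33+1 = 34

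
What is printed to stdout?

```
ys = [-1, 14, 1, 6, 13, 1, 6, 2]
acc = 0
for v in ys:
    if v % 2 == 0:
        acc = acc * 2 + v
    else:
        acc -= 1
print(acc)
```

118

v=-1: not even, acc = 0-1 = -1
v=14: even, acc = (-1)*2+14 = 12
v=1: not even, acc = 12-1 = 11
v=6: even, acc = 11*2+6 = 28
v=13: not even, acc = 28-1 = 27
v=1: not even, acc = 27-1 = 26
v=6: even, acc = 26*2+6 = 58
v=2: even, acc = 58*2+2 = 118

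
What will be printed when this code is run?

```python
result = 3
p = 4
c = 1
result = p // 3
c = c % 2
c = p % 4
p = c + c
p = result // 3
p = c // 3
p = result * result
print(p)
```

result = 4//3 = 1
c = 1%2 = 1
c = 4%4 = 0
p = 0+0 = 0
p = 1//3 = 0
p = 0//3 = 0
p = 1*1 = 1

1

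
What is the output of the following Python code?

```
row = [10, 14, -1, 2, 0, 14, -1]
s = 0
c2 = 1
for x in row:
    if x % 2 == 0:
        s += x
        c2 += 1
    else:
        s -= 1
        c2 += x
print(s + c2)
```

x=10: even, s = 0+10 = 10; c2=2
x=14: even, s = 10+14 = 24; c2=3
x=-1: not even, s = 24-1 = 23; c2=2
x=2: even, s = 23+2 = 25; c2=3
x=0: even, s = 25+0 = 25; c2=4
x=14: even, s = 25+14 = 39; c2=5
x=-1: not even, s = 39-1 = 38; c2=4
s+c2 = 38+4 = 42

42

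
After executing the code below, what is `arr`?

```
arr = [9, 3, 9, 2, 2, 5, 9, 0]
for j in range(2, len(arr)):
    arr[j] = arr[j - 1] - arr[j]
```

[9, 3, -6, -8, -10, -15, -24, -24]

j=2: arr[2] = 3-9 = -6 → [9, 3, -6, 2, 2, 5, 9, 0]
j=3: arr[3] = (-6)-2 = -8 → [9, 3, -6, -8, 2, 5, 9, 0]
j=4: arr[4] = (-8)-2 = -10 → [9, 3, -6, -8, -10, 5, 9, 0]
j=5: arr[5] = (-10)-5 = -15 → [9, 3, -6, -8, -10, -15, 9, 0]
j=6: arr[6] = (-15)-9 = -24 → [9, 3, -6, -8, -10, -15, -24, 0]
j=7: arr[7] = (-24)-0 = -24 → [9, 3, -6, -8, -10, -15, -24, -24]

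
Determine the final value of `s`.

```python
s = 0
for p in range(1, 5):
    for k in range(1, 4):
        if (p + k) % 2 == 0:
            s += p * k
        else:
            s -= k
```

p=1,k=1: even sum, s = 0+1 = 1
p=1,k=2: odd sum, s = 1-2 = -1
p=1,k=3: even sum, s = (-1)+3 = 2
p=2,k=1: odd sum, s = 2-1 = 1
p=2,k=2: even sum, s = 1+4 = 5
p=2,k=3: odd sum, s = 5-3 = 2
p=3,k=1: even sum, s = 2+3 = 5
p=3,k=2: odd sum, s = 5-2 = 3
p=3,k=3: even sum, s = 3+9 = 12
p=4,k=1: odd sum, s = 12-1 = 11
p=4,k=2: even sum, s = 11+8 = 19
p=4,k=3: odd sum, s = 19-3 = 16

16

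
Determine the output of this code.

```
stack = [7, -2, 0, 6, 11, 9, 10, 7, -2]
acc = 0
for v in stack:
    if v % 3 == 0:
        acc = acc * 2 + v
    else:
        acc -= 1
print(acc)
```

v=7: not %3==0, acc = 0-1 = -1
v=-2: not %3==0, acc = (-1)-1 = -2
v=0: %3==0, acc = (-2)*2+0 = -4
v=6: %3==0, acc = (-4)*2+6 = -2
v=11: not %3==0, acc = (-2)-1 = -3
v=9: %3==0, acc = (-3)*2+9 = 3
v=10: not %3==0, acc = 3-1 = 2
v=7: not %3==0, acc = 2-1 = 1
v=-2: not %3==0, acc = 1-1 = 0

0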